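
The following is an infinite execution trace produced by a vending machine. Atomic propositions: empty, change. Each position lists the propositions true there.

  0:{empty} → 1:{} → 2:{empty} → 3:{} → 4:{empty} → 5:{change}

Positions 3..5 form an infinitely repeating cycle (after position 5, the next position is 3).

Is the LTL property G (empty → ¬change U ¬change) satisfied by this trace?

empty → ¬change U ¬change holds at every position 0..5, and those are all positions ever visited, so G (empty → ¬change U ¬change) holds.
Positions where empty holds: 0, 2, 4.
Check ¬change U ¬change at each: 0→ok, 2→ok, 4→ok.

Yes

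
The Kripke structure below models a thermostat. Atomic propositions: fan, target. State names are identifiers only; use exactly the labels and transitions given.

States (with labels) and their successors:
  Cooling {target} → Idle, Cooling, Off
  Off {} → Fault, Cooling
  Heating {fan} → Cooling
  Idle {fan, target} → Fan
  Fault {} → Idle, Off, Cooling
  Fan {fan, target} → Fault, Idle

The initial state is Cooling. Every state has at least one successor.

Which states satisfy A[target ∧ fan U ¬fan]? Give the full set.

States satisfying target ∧ fan: {Idle, Fan}.
States satisfying ¬fan: {Cooling, Off, Fault}.
States satisfying A[target ∧ fan U ¬fan]: {Cooling, Off, Fault}.

{Cooling, Off, Fault}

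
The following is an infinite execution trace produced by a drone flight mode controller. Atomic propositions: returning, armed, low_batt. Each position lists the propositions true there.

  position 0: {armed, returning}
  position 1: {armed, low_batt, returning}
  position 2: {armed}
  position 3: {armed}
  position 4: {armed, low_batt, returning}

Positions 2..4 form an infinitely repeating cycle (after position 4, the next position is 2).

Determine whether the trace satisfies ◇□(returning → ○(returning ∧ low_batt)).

□(returning → ○(returning ∧ low_batt)) is false at every position 0..4, so it never becomes true and ◇□(returning → ○(returning ∧ low_batt)) fails.

No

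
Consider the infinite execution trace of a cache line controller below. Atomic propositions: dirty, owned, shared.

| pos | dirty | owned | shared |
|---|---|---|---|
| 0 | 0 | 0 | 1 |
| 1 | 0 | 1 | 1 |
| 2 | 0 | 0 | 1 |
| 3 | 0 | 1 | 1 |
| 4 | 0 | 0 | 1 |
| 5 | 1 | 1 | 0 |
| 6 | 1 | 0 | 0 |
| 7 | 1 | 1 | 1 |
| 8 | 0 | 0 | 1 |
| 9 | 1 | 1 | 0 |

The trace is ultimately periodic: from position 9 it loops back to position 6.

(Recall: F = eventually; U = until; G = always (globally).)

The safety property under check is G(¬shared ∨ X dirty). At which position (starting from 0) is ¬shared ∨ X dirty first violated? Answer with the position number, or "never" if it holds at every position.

0

At position 0 the labels are {shared} and the next position 1 has {owned, shared}, so ¬shared ∨ X dirty is false there. This is the first violation.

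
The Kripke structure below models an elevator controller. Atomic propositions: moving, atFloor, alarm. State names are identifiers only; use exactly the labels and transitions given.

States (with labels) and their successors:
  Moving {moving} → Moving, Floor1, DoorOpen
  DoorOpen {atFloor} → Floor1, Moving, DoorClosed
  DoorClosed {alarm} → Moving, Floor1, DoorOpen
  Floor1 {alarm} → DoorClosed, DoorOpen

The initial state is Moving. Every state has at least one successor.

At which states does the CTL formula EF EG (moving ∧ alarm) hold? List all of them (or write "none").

States satisfying EG (moving ∧ alarm): ∅.
States satisfying EF EG (moving ∧ alarm): ∅.

none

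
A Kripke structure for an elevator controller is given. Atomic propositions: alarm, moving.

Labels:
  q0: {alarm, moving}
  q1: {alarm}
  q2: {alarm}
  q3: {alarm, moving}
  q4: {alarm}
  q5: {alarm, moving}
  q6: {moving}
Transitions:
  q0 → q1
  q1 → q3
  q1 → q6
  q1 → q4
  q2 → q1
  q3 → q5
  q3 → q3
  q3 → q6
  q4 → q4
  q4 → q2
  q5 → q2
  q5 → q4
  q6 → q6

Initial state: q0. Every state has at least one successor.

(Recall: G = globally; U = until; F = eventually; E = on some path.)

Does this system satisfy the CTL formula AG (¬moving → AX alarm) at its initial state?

Does not hold

States satisfying ¬moving → AX alarm: {q0, q2, q3, q4, q5, q6}.
States satisfying AG (¬moving → AX alarm): {q6}.
q1 is reachable from q0 and violates ¬moving → AX alarm, so AG fails at q0.
q0 ∉ Sat(AG (¬moving → AX alarm)).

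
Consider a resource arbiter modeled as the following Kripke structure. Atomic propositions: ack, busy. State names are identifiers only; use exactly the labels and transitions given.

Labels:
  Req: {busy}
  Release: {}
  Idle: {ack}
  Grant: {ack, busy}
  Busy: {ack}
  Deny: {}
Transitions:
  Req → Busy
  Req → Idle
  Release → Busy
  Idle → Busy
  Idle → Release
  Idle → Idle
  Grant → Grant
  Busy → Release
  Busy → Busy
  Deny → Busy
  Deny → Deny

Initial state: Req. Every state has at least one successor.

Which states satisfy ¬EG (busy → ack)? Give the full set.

States satisfying busy → ack: {Release, Idle, Grant, Busy, Deny}.
States satisfying EG (busy → ack): {Release, Idle, Grant, Busy, Deny}.
States satisfying ¬EG (busy → ack): {Req}.

{Req}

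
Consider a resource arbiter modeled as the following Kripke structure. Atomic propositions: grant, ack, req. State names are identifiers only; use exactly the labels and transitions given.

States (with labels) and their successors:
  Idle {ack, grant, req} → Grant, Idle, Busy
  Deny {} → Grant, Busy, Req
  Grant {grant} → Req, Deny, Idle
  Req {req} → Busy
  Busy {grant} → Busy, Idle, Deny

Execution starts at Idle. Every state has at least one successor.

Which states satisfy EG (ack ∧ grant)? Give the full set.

States satisfying ack ∧ grant: {Idle}.
States satisfying EG (ack ∧ grant): {Idle}.

{Idle}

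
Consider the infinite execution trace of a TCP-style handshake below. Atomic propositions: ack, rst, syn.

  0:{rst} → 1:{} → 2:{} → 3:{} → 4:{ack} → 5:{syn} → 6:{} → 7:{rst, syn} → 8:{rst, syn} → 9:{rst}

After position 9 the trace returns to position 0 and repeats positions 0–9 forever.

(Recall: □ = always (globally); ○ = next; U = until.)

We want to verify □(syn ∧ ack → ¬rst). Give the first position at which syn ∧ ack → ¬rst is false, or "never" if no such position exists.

never

syn ∧ ack → ¬rst holds at every position 0..9, and those are all the positions the trace ever visits, so the invariant □(syn ∧ ack → ¬rst) is never violated.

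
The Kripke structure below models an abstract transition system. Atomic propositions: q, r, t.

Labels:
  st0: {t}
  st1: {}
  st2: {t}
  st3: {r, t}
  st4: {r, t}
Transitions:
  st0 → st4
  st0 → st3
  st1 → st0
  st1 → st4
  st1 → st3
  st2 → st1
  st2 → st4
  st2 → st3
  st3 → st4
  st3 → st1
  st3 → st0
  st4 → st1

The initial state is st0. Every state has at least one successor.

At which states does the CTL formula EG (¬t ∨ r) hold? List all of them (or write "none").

{st1, st3, st4}

States satisfying ¬t ∨ r: {st1, st3, st4}.
States satisfying EG (¬t ∨ r): {st1, st3, st4}.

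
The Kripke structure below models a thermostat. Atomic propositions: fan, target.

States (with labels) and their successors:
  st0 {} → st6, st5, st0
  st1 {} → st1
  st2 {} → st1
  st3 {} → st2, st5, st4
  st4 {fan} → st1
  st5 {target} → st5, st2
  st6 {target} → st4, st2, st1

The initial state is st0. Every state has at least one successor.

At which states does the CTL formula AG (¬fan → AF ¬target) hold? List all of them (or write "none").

{st1, st2, st4, st6}

States satisfying ¬fan → AF ¬target: {st0, st1, st2, st3, st4, st6}.
States satisfying AG (¬fan → AF ¬target): {st1, st2, st4, st6}.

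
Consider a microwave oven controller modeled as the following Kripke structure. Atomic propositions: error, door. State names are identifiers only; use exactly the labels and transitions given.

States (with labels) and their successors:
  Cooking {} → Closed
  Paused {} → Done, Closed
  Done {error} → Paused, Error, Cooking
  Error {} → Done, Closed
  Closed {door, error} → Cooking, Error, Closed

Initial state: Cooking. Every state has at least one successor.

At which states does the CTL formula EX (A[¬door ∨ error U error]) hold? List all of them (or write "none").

States satisfying A[¬door ∨ error U error]: {Cooking, Paused, Done, Error, Closed}.
States satisfying EX (A[¬door ∨ error U error]): {Cooking, Paused, Done, Error, Closed}.

{Cooking, Paused, Done, Error, Closed}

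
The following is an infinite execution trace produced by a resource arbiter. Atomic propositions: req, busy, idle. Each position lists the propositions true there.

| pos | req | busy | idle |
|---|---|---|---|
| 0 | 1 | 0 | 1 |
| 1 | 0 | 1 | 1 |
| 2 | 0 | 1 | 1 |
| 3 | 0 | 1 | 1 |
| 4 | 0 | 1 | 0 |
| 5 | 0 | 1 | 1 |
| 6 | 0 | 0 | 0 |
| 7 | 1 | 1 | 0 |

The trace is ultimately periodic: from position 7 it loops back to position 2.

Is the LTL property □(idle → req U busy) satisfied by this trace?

Yes

idle → req U busy holds at every position 0..7, and those are all positions ever visited, so □(idle → req U busy) holds.
Positions where idle holds: 0, 1, 2, 3, 5.
Check req U busy at each: 0→ok, 1→ok, 2→ok, 3→ok, 5→ok.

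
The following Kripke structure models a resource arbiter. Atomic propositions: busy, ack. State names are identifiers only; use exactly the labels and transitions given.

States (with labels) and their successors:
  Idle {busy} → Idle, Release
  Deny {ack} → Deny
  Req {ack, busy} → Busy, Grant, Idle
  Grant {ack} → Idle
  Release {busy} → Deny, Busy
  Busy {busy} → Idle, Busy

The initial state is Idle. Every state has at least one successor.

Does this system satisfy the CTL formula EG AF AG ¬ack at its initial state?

States satisfying AF AG ¬ack: ∅.
States satisfying EG AF AG ¬ack: ∅.
No suitable path/successor from Idle witnesses the formula.
Idle ∉ Sat(EG AF AG ¬ack).

Does not hold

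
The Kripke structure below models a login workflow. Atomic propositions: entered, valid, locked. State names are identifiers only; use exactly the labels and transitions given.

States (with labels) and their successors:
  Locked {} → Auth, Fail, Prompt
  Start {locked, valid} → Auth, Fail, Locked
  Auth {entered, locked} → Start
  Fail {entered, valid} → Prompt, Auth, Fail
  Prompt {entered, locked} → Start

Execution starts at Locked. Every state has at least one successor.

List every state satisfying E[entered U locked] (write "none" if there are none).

{Start, Auth, Fail, Prompt}

States satisfying entered: {Auth, Fail, Prompt}.
States satisfying locked: {Start, Auth, Prompt}.
States satisfying E[entered U locked]: {Start, Auth, Fail, Prompt}.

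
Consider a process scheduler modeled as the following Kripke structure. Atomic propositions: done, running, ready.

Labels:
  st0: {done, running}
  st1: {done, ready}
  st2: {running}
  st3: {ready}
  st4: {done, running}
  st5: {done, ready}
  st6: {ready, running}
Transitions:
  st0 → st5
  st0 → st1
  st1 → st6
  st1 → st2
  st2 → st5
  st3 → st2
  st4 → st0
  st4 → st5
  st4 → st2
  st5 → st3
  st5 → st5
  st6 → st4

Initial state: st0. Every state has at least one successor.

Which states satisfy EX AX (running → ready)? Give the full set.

{st0, st1, st2, st3, st4, st5}

States satisfying AX (running → ready): {st0, st2, st5}.
States satisfying EX AX (running → ready): {st0, st1, st2, st3, st4, st5}.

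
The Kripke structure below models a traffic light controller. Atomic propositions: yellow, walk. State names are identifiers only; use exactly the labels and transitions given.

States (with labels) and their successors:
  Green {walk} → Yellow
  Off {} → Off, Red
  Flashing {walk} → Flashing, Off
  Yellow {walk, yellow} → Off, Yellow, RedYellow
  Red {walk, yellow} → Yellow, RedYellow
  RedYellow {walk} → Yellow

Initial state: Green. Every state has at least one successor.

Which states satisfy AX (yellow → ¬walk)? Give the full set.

States satisfying yellow → ¬walk: {Green, Off, Flashing, RedYellow}.
States satisfying AX (yellow → ¬walk): {Flashing}.

{Flashing}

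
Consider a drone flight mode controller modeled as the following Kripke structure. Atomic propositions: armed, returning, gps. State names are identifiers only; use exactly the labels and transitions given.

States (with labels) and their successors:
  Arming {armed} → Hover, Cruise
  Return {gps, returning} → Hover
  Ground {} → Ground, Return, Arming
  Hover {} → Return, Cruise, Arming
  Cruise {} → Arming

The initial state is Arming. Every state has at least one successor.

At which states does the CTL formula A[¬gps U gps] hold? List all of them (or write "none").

{Return}

States satisfying ¬gps: {Arming, Ground, Hover, Cruise}.
States satisfying gps: {Return}.
States satisfying A[¬gps U gps]: {Return}.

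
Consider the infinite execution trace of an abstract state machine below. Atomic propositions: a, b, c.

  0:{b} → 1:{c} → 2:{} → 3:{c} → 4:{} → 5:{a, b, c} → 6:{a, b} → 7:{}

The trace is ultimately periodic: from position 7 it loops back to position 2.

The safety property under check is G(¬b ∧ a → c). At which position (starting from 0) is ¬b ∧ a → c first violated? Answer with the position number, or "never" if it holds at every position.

never

¬b ∧ a → c holds at every position 0..7, and those are all the positions the trace ever visits, so the invariant G(¬b ∧ a → c) is never violated.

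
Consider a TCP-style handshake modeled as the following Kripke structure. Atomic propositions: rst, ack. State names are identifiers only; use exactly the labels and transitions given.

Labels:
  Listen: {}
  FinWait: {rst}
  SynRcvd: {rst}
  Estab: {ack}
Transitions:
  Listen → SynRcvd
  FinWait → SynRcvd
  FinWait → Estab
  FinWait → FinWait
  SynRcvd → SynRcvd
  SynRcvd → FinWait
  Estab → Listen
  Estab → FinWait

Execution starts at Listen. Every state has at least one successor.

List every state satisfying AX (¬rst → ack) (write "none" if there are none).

{Listen, FinWait, SynRcvd}

States satisfying ¬rst → ack: {FinWait, SynRcvd, Estab}.
States satisfying AX (¬rst → ack): {Listen, FinWait, SynRcvd}.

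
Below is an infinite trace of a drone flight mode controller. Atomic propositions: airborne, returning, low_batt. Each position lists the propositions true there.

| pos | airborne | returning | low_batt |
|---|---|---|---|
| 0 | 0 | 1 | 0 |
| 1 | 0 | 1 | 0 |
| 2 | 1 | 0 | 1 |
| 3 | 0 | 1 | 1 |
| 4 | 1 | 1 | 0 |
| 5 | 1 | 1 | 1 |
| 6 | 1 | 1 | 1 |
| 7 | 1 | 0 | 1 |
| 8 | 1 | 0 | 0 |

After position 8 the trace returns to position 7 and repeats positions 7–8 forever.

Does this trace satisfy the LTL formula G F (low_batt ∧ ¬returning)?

Holds

F (low_batt ∧ ¬returning) holds at every position 0..8, and those are all positions ever visited, so G F (low_batt ∧ ¬returning) holds.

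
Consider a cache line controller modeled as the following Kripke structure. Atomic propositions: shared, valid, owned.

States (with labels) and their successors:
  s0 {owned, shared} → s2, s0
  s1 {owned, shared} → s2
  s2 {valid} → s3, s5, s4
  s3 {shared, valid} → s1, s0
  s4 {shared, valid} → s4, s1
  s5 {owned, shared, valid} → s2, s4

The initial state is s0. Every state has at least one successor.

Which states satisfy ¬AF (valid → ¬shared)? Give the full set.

States satisfying valid → ¬shared: {s0, s1, s2}.
States satisfying AF (valid → ¬shared): {s0, s1, s2, s3}.
States satisfying ¬AF (valid → ¬shared): {s4, s5}.

{s4, s5}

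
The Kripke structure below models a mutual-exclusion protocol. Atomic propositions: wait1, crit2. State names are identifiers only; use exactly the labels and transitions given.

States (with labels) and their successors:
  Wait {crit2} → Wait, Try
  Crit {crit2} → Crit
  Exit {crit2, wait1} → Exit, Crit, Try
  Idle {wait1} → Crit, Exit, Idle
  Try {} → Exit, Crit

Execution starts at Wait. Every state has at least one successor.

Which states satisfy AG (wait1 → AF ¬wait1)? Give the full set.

{Crit}

States satisfying wait1 → AF ¬wait1: {Wait, Crit, Try}.
States satisfying AG (wait1 → AF ¬wait1): {Crit}.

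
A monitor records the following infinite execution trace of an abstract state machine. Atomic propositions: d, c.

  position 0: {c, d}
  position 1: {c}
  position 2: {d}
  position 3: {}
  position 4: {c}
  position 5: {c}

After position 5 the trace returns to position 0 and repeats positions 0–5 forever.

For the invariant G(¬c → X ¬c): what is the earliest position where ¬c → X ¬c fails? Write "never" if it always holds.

3

Check ¬c → X ¬c at each position in order: 0 ✓, 1 ✓, 2 ✓.
At position 3 the labels are {} and the next position 4 has {c}, so ¬c → X ¬c is false there. This is the first violation.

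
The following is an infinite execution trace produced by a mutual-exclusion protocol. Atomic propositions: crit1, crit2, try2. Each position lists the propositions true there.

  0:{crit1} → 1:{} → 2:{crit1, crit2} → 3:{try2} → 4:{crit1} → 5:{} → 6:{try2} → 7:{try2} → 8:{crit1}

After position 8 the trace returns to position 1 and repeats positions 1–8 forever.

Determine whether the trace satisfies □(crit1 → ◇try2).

Satisfied

crit1 → ◇try2 holds at every position 0..8, and those are all positions ever visited, so □(crit1 → ◇try2) holds.
Positions where crit1 holds: 0, 2, 4, 8.
Check ◇try2 at each: 0→ok, 2→ok, 4→ok, 8→ok.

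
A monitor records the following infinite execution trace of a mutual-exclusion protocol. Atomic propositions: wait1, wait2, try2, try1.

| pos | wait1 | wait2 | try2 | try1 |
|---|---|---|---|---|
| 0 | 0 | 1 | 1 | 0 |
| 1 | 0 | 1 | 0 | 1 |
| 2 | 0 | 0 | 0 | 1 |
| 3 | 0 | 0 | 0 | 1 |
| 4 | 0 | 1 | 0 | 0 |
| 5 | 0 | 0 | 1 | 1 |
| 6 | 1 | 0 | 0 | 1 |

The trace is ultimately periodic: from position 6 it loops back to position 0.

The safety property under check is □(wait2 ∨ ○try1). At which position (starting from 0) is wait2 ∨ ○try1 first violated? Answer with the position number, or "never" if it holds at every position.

Check wait2 ∨ ○try1 at each position in order: 0 ✓, 1 ✓, 2 ✓.
At position 3 the labels are {try1} and the next position 4 has {wait2}, so wait2 ∨ ○try1 is false there. This is the first violation.

3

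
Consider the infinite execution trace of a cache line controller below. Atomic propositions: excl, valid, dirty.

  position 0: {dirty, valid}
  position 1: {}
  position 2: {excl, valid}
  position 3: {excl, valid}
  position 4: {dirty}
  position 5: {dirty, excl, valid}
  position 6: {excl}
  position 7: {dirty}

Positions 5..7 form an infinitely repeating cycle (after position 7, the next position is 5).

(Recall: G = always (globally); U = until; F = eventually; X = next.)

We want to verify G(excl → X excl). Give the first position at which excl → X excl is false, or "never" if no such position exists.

Check excl → X excl at each position in order: 0 ✓, 1 ✓, 2 ✓.
At position 3 the labels are {excl, valid} and the next position 4 has {dirty}, so excl → X excl is false there. This is the first violation.

3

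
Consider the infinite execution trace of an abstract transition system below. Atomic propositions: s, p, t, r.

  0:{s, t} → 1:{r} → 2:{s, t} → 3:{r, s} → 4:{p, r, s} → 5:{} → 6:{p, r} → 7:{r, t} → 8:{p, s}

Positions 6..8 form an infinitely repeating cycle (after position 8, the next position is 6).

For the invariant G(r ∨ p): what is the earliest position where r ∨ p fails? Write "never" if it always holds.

At position 0 the labels are {s, t}, so r ∨ p is false there. This is the first violation.

0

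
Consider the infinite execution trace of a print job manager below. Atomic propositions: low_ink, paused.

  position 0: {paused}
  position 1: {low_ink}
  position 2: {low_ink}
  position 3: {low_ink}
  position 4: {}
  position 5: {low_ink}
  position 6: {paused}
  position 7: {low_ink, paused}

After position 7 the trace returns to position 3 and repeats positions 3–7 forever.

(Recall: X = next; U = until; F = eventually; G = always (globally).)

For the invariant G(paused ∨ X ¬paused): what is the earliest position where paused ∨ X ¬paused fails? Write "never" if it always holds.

Check paused ∨ X ¬paused at each position in order: 0 ✓, 1 ✓, 2 ✓, 3 ✓, 4 ✓.
At position 5 the labels are {low_ink} and the next position 6 has {paused}, so paused ∨ X ¬paused is false there. This is the first violation.

5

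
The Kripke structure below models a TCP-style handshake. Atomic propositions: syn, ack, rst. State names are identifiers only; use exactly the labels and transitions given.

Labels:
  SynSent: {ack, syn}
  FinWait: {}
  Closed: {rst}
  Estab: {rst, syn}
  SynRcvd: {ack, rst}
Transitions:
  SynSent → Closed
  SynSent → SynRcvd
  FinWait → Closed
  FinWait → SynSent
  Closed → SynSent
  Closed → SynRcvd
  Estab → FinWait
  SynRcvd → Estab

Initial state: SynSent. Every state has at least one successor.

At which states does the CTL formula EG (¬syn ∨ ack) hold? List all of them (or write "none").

{SynSent, FinWait, Closed}

States satisfying ¬syn ∨ ack: {SynSent, FinWait, Closed, SynRcvd}.
States satisfying EG (¬syn ∨ ack): {SynSent, FinWait, Closed}.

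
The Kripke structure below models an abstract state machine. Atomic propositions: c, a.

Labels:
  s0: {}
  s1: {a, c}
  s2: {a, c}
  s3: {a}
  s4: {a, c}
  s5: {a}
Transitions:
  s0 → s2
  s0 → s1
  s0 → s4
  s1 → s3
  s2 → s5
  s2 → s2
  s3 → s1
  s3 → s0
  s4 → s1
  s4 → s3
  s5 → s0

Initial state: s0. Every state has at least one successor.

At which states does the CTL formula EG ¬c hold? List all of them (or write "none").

States satisfying ¬c: {s0, s3, s5}.
States satisfying EG ¬c: ∅.

none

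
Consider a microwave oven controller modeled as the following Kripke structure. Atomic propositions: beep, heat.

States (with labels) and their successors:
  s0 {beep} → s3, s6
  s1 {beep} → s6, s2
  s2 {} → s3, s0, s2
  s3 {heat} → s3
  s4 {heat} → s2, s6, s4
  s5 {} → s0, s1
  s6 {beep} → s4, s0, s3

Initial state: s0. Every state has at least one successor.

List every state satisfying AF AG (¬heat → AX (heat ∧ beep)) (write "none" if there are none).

States satisfying AG (¬heat → AX (heat ∧ beep)): {s3}.
States satisfying AF AG (¬heat → AX (heat ∧ beep)): {s3}.

{s3}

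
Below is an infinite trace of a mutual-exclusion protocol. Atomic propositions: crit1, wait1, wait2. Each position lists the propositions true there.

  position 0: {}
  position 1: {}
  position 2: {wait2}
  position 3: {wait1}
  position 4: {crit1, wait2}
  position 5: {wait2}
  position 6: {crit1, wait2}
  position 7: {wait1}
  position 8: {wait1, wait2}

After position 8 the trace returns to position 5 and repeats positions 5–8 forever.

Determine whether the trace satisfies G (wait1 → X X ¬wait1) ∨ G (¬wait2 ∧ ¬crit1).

wait1 → X X ¬wait1 holds at every position 0..8, and those are all positions ever visited, so G (wait1 → X X ¬wait1) holds.
Positions where wait1 holds: 3, 7, 8.
Check X X ¬wait1 at each: 3→ok, 7→ok, 8→ok.
¬wait2 ∧ ¬crit1 must hold at every position from 0 onward. It fails at position 2, so G (¬wait2 ∧ ¬crit1) is false.
At position 0: G (wait1 → X X ¬wait1) is true; G (¬wait2 ∧ ¬crit1) is false; so G (wait1 → X X ¬wait1) ∨ G (¬wait2 ∧ ¬crit1) is true.

Holds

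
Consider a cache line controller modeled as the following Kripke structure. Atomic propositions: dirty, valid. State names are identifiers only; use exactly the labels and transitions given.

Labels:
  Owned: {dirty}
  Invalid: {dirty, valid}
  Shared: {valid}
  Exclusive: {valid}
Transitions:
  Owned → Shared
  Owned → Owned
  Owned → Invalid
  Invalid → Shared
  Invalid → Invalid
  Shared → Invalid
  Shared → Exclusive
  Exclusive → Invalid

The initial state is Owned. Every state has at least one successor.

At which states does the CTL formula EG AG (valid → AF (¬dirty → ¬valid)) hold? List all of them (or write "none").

States satisfying AG (valid → AF (¬dirty → ¬valid)): {Owned, Invalid, Shared, Exclusive}.
States satisfying EG AG (valid → AF (¬dirty → ¬valid)): {Owned, Invalid, Shared, Exclusive}.

{Owned, Invalid, Shared, Exclusive}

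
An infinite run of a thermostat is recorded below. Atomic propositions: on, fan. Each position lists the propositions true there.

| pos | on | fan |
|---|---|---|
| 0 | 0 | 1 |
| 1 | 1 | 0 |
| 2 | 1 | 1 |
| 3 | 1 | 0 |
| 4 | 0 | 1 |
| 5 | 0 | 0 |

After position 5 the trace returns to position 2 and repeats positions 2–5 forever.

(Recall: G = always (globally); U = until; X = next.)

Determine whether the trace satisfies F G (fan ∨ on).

Violated

G (fan ∨ on) is false at every position 0..5, so it never becomes true and F G (fan ∨ on) fails.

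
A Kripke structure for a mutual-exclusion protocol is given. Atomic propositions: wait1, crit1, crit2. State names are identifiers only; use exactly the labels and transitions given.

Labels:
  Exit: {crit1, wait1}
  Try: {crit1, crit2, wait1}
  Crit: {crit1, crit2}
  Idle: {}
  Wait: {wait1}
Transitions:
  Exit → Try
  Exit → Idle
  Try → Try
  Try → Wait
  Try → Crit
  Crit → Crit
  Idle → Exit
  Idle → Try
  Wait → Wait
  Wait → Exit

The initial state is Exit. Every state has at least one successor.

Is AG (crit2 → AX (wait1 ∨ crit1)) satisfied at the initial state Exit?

States satisfying crit2 → AX (wait1 ∨ crit1): {Exit, Try, Crit, Idle, Wait}.
States satisfying AG (crit2 → AX (wait1 ∨ crit1)): {Exit, Try, Crit, Idle, Wait}.
Every state reachable from Exit satisfies crit2 → AX (wait1 ∨ crit1).
Exit ∈ Sat(AG (crit2 → AX (wait1 ∨ crit1))).

Holds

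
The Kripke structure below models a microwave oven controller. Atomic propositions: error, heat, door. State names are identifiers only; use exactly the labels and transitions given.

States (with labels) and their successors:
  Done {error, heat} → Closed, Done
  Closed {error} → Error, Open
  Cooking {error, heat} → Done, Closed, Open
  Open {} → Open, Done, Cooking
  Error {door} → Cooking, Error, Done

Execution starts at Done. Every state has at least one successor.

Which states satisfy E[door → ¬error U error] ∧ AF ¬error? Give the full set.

{Closed, Open, Error}

States satisfying door → ¬error: {Done, Closed, Cooking, Open, Error}.
States satisfying error: {Done, Closed, Cooking}.
States satisfying E[door → ¬error U error]: {Done, Closed, Cooking, Open, Error}.
States satisfying ¬error: {Open, Error}.
States satisfying AF ¬error: {Closed, Open, Error}.
States satisfying E[door → ¬error U error] ∧ AF ¬error: {Closed, Open, Error}.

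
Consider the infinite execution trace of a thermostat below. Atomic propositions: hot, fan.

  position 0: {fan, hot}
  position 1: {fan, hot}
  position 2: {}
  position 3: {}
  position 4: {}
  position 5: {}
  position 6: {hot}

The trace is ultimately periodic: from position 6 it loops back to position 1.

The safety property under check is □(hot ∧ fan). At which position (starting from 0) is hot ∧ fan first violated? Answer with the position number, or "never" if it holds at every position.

Check hot ∧ fan at each position in order: 0 ✓, 1 ✓.
At position 2 the labels are {}, so hot ∧ fan is false there. This is the first violation.

2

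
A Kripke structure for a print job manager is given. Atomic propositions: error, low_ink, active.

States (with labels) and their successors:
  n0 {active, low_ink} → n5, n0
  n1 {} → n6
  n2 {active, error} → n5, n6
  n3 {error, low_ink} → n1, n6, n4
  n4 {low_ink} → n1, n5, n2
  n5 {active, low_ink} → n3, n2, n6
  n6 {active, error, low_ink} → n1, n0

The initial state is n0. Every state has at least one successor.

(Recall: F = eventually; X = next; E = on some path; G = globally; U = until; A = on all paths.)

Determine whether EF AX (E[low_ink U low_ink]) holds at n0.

Satisfied

States satisfying AX (E[low_ink U low_ink]): {n0, n1, n2}.
States satisfying EF AX (E[low_ink U low_ink]): {n0, n1, n2, n3, n4, n5, n6}.
Some path from n0 reaches a state where AX (E[low_ink U low_ink]) holds.
n0 ∈ Sat(EF AX (E[low_ink U low_ink])).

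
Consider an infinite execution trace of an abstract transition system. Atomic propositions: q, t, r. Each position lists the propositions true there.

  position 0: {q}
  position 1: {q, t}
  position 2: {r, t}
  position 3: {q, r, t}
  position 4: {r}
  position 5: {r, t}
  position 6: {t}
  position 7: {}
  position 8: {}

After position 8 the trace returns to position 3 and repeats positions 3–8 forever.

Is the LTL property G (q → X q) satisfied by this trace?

q → X q must hold at every position from 0 onward. It fails at position 1, so G (q → X q) is false.
Positions where q holds: 0, 1, 3.
Check X q at each: 0→ok, 1→fails, 3→fails.

Violated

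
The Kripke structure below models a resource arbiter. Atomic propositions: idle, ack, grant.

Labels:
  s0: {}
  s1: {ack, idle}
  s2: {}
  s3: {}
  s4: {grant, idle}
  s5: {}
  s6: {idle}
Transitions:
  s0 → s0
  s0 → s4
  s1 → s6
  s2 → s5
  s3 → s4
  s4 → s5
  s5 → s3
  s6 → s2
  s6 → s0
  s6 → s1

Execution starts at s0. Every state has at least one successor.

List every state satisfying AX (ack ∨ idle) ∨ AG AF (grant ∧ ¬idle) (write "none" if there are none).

{s1, s3}

States satisfying ack ∨ idle: {s1, s4, s6}.
States satisfying AX (ack ∨ idle): {s1, s3}.
States satisfying AF (grant ∧ ¬idle): ∅.
States satisfying AG AF (grant ∧ ¬idle): ∅.
States satisfying AX (ack ∨ idle) ∨ AG AF (grant ∧ ¬idle): {s1, s3}.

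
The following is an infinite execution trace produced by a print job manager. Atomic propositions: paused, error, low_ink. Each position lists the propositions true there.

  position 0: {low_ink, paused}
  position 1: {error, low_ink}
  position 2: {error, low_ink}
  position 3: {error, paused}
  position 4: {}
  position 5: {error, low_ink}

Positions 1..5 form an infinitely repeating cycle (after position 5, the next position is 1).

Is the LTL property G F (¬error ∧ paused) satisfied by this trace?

Does not hold

F (¬error ∧ paused) must hold at every position from 0 onward. It fails at position 1, so G F (¬error ∧ paused) is false.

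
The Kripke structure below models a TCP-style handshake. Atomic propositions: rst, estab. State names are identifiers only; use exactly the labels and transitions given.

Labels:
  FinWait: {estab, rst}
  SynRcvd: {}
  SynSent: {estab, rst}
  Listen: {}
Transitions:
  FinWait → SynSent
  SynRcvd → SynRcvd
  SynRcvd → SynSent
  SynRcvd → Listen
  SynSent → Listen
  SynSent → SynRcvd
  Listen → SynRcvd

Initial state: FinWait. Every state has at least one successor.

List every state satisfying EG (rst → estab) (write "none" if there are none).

States satisfying rst → estab: {FinWait, SynRcvd, SynSent, Listen}.
States satisfying EG (rst → estab): {FinWait, SynRcvd, SynSent, Listen}.

{FinWait, SynRcvd, SynSent, Listen}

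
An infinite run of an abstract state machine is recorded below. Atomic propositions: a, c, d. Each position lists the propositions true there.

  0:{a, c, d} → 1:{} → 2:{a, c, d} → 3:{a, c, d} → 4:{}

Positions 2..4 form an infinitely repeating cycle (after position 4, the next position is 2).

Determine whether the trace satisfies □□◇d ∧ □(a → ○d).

□◇d holds at every position 0..4, and those are all positions ever visited, so □□◇d holds.
a → ○d must hold at every position from 0 onward. It fails at position 0, so □(a → ○d) is false.
Positions where a holds: 0, 2, 3.
Check ○d at each: 0→fails, 2→ok, 3→fails.
At position 0: □□◇d is true; □(a → ○d) is false; so □□◇d ∧ □(a → ○d) is false.

Does not hold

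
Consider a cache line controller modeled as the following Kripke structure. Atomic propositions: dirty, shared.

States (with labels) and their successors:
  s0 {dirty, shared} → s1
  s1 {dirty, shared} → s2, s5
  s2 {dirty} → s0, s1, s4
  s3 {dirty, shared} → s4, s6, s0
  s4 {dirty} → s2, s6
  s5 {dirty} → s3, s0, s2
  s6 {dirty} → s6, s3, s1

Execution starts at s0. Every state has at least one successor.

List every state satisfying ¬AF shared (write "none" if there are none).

States satisfying shared: {s0, s1, s3}.
States satisfying AF shared: {s0, s1, s3}.
States satisfying ¬AF shared: {s2, s4, s5, s6}.

{s2, s4, s5, s6}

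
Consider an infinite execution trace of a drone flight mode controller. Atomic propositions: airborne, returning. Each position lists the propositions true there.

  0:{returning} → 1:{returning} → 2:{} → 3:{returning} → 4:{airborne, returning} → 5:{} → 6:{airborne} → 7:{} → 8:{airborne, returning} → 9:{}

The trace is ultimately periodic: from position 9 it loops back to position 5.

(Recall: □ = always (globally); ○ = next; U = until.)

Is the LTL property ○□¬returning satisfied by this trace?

No

The position after 0 is 1; □¬returning is false there.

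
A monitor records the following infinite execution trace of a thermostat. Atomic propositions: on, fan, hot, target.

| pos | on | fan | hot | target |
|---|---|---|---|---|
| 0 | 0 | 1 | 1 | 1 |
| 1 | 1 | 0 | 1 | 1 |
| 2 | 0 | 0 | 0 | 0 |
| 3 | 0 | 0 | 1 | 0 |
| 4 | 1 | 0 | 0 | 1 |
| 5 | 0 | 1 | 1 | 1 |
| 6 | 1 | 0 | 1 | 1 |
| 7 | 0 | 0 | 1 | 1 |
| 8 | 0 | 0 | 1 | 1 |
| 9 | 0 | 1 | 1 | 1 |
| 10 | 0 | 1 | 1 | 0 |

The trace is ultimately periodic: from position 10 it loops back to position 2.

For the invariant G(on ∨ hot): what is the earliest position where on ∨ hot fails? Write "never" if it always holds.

2

Check on ∨ hot at each position in order: 0 ✓, 1 ✓.
At position 2 the labels are {}, so on ∨ hot is false there. This is the first violation.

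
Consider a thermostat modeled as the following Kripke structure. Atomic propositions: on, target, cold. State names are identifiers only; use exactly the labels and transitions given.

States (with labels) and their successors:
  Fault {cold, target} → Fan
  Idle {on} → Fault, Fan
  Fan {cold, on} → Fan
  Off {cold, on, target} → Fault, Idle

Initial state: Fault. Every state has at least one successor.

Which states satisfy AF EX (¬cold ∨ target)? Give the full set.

States satisfying EX (¬cold ∨ target): {Idle, Off}.
States satisfying AF EX (¬cold ∨ target): {Idle, Off}.

{Idle, Off}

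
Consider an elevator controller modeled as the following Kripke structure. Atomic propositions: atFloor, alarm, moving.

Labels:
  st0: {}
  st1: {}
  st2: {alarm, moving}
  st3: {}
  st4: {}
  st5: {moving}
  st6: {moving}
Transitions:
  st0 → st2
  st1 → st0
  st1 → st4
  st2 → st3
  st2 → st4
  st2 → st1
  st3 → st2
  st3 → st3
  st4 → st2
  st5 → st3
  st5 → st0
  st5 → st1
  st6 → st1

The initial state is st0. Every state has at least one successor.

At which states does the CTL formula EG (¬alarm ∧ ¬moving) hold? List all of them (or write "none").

States satisfying ¬alarm ∧ ¬moving: {st0, st1, st3, st4}.
States satisfying EG (¬alarm ∧ ¬moving): {st3}.

{st3}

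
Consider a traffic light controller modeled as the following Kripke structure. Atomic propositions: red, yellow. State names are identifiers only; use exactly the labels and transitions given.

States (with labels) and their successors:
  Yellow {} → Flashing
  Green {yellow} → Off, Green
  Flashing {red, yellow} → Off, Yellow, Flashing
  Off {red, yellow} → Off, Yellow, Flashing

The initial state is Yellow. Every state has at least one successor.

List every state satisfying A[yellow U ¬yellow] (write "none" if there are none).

{Yellow}

States satisfying yellow: {Green, Flashing, Off}.
States satisfying ¬yellow: {Yellow}.
States satisfying A[yellow U ¬yellow]: {Yellow}.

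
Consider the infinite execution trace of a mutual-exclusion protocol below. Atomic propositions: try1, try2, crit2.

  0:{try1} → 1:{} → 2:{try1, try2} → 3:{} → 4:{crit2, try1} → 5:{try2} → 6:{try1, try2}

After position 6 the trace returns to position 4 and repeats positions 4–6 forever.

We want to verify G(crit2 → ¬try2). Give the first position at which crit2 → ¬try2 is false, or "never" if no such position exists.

never

crit2 → ¬try2 holds at every position 0..6, and those are all the positions the trace ever visits, so the invariant G(crit2 → ¬try2) is never violated.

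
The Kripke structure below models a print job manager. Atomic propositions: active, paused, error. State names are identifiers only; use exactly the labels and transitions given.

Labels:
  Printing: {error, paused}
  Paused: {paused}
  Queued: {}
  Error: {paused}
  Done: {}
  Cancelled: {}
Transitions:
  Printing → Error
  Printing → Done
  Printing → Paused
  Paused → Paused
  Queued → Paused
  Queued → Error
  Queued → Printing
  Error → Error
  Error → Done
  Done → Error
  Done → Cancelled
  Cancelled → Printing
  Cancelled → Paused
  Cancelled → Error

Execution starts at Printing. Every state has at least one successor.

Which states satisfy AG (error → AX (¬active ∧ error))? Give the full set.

States satisfying error → AX (¬active ∧ error): {Paused, Queued, Error, Done, Cancelled}.
States satisfying AG (error → AX (¬active ∧ error)): {Paused}.

{Paused}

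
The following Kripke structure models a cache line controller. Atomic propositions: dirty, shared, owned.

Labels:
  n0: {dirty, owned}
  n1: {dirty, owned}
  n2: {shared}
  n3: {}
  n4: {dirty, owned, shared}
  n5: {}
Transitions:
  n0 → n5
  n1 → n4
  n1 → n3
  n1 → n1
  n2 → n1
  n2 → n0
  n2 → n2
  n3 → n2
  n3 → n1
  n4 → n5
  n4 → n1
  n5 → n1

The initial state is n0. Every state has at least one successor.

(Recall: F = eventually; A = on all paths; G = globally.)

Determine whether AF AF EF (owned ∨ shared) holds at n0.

Yes

States satisfying AF EF (owned ∨ shared): {n0, n1, n2, n3, n4, n5}.
States satisfying AF AF EF (owned ∨ shared): {n0, n1, n2, n3, n4, n5}.
n0 ∈ Sat(AF AF EF (owned ∨ shared)).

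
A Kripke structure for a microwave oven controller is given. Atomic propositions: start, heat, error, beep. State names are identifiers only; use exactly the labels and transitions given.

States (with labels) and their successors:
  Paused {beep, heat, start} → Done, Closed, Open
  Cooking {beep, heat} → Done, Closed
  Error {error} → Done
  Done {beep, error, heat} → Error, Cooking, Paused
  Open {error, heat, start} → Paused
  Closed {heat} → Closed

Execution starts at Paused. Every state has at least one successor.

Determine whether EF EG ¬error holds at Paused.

Holds

States satisfying EG ¬error: {Paused, Cooking, Closed}.
States satisfying EF EG ¬error: {Paused, Cooking, Error, Done, Open, Closed}.
Some path from Paused reaches a state where EG ¬error holds.
Paused ∈ Sat(EF EG ¬error).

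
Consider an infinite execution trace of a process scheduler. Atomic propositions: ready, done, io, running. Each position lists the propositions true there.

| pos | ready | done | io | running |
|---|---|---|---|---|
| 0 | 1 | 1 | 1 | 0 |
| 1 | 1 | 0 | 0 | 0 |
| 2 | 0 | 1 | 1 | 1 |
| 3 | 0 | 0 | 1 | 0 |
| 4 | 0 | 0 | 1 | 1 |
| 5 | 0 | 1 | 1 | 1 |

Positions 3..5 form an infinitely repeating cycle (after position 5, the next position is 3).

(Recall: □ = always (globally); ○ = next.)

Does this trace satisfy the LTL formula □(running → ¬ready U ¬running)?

Satisfied

running → ¬ready U ¬running holds at every position 0..5, and those are all positions ever visited, so □(running → ¬ready U ¬running) holds.
Positions where running holds: 2, 4, 5.
Check ¬ready U ¬running at each: 2→ok, 4→ok, 5→ok.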